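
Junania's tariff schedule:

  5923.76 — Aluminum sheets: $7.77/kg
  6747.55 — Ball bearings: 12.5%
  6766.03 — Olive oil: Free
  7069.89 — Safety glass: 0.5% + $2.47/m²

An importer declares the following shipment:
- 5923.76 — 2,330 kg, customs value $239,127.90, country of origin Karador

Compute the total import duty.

Line 1 (5923.76, Karador, 2,330 kg, $239,127.90):
Base rate for 5923.76 is $7.77/kg.
Duty = 2,330 × $7.77 = $18,104.10.

$18,104.10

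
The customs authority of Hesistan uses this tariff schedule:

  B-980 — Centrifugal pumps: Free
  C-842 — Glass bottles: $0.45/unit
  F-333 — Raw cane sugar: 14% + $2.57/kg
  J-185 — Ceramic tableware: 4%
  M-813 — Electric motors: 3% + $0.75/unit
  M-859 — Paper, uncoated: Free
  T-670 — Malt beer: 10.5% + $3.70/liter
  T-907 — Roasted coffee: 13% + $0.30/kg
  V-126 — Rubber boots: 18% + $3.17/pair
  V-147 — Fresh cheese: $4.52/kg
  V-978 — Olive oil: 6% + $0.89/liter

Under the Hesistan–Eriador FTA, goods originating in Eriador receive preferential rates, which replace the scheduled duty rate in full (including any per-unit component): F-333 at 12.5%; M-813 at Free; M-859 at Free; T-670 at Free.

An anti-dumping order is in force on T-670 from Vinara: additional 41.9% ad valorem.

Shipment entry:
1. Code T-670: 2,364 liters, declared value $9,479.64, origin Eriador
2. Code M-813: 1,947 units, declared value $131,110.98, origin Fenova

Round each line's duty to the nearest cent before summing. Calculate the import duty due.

Line 1 (T-670, Eriador, 2,364 liters, $9,479.64):
Base rate for T-670 is 10.5% + $3.70/liter.
Origin Eriador qualifies under the Hesistan–Eriador agreement and T-670 is covered: preferential rate Free applies instead.
The additional-duty order on T-670 targets Vinara, not Eriador; it does not apply.
Duty = $9,479.64 × 0% = $0.00.
Line 2 (M-813, Fenova, 1,947 units, $131,110.98):
Base rate for M-813 is 3% + $0.75/unit.
M-813 has an FTA preferential rate, but origin Fenova is not Eriador; base rate stands.
Duty = $131,110.98 × 3% + 1,947 × $0.75 = $5,393.58.
Total = $0.00 + $5,393.58 = $5,393.58.

$5,393.58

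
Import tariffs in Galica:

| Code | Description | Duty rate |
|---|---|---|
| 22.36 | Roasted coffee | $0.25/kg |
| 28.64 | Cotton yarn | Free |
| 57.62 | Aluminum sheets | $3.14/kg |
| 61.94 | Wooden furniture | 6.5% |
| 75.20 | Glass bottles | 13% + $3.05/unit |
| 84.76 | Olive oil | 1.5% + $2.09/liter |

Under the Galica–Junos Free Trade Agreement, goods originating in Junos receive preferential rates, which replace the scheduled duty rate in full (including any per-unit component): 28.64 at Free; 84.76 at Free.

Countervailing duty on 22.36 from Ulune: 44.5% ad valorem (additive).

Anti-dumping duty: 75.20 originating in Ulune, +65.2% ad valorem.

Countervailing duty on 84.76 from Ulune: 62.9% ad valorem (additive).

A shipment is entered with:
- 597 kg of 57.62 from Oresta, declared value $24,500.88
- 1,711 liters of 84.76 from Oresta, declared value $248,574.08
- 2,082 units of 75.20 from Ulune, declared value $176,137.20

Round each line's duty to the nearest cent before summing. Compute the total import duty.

$153,268.57

Line 1 (57.62, Oresta, 597 kg, $24,500.88):
Base rate for 57.62 is $3.14/kg.
Duty = 597 × $3.14 = $1,874.58.
Line 2 (84.76, Oresta, 1,711 liters, $248,574.08):
Base rate for 84.76 is 1.5% + $2.09/liter.
84.76 has an FTA preferential rate, but origin Oresta is not Junos; base rate stands.
The additional-duty order on 84.76 targets Ulune, not Oresta; it does not apply.
Duty = $248,574.08 × 1.5% + 1,711 × $2.09 = $7,304.60.
Line 3 (75.20, Ulune, 2,082 units, $176,137.20):
Base rate for 75.20 is 13% + $3.05/unit.
Additional duty on 75.20 from Ulune: +65.2%. Applied ad valorem rate: 13% + 65.2% = 78.2%.
Duty = $176,137.20 × 78.2% + 2,082 × $3.05 = $144,089.39.
Total = $1,874.58 + $7,304.60 + $144,089.39 = $153,268.57.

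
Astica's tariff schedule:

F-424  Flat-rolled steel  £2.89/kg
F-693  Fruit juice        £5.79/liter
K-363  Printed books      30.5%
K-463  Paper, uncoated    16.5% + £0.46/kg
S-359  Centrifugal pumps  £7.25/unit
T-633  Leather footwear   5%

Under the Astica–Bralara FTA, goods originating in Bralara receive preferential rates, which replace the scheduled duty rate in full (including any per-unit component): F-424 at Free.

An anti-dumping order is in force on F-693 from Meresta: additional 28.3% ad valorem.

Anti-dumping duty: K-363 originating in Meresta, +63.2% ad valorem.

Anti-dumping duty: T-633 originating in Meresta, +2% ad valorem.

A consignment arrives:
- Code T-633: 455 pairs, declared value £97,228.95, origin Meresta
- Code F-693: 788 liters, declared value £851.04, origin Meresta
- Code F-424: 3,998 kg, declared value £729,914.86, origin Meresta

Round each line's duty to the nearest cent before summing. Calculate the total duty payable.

£23,163.61

Line 1 (T-633, Meresta, 455 pairs, £97,228.95):
Base rate for T-633 is 5%.
Additional duty on T-633 from Meresta: +2%. Applied ad valorem rate: 5% + 2% = 7%.
Duty = £97,228.95 × 7% = £6,806.03.
Line 2 (F-693, Meresta, 788 liters, £851.04):
Base rate for F-693 is £5.79/liter.
Additional duty on F-693 from Meresta: +28.3% ad valorem. Applied ad valorem rate = 28.3%.
Duty = £851.04 × 28.3% + 788 × £5.79 = £4,803.36.
Line 3 (F-424, Meresta, 3,998 kg, £729,914.86):
Base rate for F-424 is £2.89/kg.
F-424 has an FTA preferential rate, but origin Meresta is not Bralara; base rate stands.
Duty = 3,998 × £2.89 = £11,554.22.
Total = £6,806.03 + £4,803.36 + £11,554.22 = £23,163.61.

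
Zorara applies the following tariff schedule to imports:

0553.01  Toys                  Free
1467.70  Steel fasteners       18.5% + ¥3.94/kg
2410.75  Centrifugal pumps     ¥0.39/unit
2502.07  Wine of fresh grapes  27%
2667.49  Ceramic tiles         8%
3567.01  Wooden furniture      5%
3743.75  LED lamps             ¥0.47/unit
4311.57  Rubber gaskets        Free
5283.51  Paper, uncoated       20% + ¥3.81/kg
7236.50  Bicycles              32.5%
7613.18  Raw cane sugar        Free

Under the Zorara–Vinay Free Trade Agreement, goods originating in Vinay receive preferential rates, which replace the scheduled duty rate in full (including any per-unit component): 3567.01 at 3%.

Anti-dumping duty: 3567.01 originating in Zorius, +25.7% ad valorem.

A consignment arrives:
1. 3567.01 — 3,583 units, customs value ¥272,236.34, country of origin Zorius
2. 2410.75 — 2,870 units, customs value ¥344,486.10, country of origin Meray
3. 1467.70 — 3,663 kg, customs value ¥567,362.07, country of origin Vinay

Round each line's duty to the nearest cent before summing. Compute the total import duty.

Line 1 (3567.01, Zorius, 3,583 units, ¥272,236.34):
Base rate for 3567.01 is 5%.
3567.01 has an FTA preferential rate, but origin Zorius is not Vinay; base rate stands.
Additional duty on 3567.01 from Zorius: +25.7%. Applied ad valorem rate: 5% + 25.7% = 30.7%.
Duty = ¥272,236.34 × 30.7% = ¥83,576.56.
Line 2 (2410.75, Meray, 2,870 units, ¥344,486.10):
Base rate for 2410.75 is ¥0.39/unit.
Duty = 2,870 × ¥0.39 = ¥1,119.30.
Line 3 (1467.70, Vinay, 3,663 kg, ¥567,362.07):
Base rate for 1467.70 is 18.5% + ¥3.94/kg.
Origin Vinay is the FTA partner but 1467.70 is not on the preference list; base rate stands.
Duty = ¥567,362.07 × 18.5% + 3,663 × ¥3.94 = ¥119,394.20.
Total = ¥83,576.56 + ¥1,119.30 + ¥119,394.20 = ¥204,090.06.

¥204,090.06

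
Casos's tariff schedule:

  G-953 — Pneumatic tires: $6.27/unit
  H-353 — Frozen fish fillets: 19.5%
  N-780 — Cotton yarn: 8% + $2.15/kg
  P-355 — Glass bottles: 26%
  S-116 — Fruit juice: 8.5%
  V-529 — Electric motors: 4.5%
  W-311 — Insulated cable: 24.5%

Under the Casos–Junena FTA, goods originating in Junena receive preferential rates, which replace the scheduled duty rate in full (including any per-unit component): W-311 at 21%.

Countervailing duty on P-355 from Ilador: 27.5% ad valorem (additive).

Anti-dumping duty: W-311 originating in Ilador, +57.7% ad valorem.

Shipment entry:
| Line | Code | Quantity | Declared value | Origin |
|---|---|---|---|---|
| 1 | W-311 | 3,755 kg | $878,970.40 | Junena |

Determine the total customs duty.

$184,583.78

Line 1 (W-311, Junena, 3,755 kg, $878,970.40):
Base rate for W-311 is 24.5%.
Origin Junena qualifies under the Casos–Junena agreement and W-311 is covered: preferential rate 21% applies instead.
The additional-duty order on W-311 targets Ilador, not Junena; it does not apply.
Duty = $878,970.40 × 21% = $184,583.78.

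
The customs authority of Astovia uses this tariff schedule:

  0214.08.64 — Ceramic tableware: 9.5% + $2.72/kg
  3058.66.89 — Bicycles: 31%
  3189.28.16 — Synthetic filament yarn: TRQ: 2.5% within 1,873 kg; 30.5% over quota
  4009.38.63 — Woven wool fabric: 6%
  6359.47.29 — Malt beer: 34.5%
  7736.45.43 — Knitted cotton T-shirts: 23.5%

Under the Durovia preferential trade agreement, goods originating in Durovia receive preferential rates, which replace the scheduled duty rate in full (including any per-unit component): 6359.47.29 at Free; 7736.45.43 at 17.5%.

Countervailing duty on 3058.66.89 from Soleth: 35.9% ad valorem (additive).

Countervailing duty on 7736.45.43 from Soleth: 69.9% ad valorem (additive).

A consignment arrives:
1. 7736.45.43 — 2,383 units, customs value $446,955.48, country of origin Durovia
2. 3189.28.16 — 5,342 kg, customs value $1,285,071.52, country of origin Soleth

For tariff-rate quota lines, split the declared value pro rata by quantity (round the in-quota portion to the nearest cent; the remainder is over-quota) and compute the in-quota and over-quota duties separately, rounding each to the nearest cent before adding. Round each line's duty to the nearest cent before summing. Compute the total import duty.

$344,004.74

Line 1 (7736.45.43, Durovia, 2,383 units, $446,955.48):
Base rate for 7736.45.43 is 23.5%.
Origin Durovia qualifies under the Astovia–Durovia agreement and 7736.45.43 is covered: preferential rate 17.5% applies instead.
The additional-duty order on 7736.45.43 targets Soleth, not Durovia; it does not apply.
Duty = $446,955.48 × 17.5% = $78,217.21.
Line 2 (3189.28.16, Soleth, 5,342 kg, $1,285,071.52):
Code 3189.28.16 is under a tariff-rate quota (threshold 1,873 kg). In-quota: 1,873 kg at 2.5%; over-quota: 3,469 kg at 30.5%.
Pro-rata value split: in-quota = $1,285,071.52 × 1,873/5,342 = $450,568.88; over-quota = $1,285,071.52 − $450,568.88 = $834,502.64.
In-quota duty = $450,568.88 × 2.5% = $11,264.22. Over-quota duty = $834,502.64 × 30.5% = $254,523.31.
Line duty = $11,264.22 + $254,523.31 = $265,787.53.
Total = $78,217.21 + $265,787.53 = $344,004.74.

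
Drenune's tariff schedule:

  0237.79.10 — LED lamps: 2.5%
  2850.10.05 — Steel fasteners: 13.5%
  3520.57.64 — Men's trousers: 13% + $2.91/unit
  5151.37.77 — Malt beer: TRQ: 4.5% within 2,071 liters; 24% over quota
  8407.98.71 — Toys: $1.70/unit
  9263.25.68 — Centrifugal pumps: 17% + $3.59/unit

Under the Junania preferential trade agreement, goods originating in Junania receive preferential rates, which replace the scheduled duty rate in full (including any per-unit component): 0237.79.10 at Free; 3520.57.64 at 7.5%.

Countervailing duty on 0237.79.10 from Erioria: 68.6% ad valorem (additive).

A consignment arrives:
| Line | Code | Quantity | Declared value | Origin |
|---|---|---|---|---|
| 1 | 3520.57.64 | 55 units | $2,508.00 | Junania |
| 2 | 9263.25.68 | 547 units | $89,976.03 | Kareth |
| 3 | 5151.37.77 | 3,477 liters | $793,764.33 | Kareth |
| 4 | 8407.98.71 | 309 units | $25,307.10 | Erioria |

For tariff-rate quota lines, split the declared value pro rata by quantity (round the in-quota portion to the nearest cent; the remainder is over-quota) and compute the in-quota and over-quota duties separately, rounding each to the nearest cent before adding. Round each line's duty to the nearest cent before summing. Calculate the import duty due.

Line 1 (3520.57.64, Junania, 55 units, $2,508.00):
Base rate for 3520.57.64 is 13% + $2.91/unit.
Origin Junania qualifies under the Drenune–Junania agreement and 3520.57.64 is covered: preferential rate 7.5% applies instead.
Duty = $2,508.00 × 7.5% = $188.10.
Line 2 (9263.25.68, Kareth, 547 units, $89,976.03):
Base rate for 9263.25.68 is 17% + $3.59/unit.
Duty = $89,976.03 × 17% + 547 × $3.59 = $17,259.66.
Line 3 (5151.37.77, Kareth, 3,477 liters, $793,764.33):
Code 5151.37.77 is under a tariff-rate quota (threshold 2,071 liters). In-quota: 2,071 liters at 4.5%; over-quota: 1,406 liters at 24%.
Pro-rata value split: in-quota = $793,764.33 × 2,071/3,477 = $472,788.59; over-quota = $793,764.33 − $472,788.59 = $320,975.74.
In-quota duty = $472,788.59 × 4.5% = $21,275.49. Over-quota duty = $320,975.74 × 24% = $77,034.18.
Line duty = $21,275.49 + $77,034.18 = $98,309.67.
Line 4 (8407.98.71, Erioria, 309 units, $25,307.10):
Base rate for 8407.98.71 is $1.70/unit.
Duty = 309 × $1.70 = $525.30.
Total = $188.10 + $17,259.66 + $98,309.67 + $525.30 = $116,282.73.

$116,282.73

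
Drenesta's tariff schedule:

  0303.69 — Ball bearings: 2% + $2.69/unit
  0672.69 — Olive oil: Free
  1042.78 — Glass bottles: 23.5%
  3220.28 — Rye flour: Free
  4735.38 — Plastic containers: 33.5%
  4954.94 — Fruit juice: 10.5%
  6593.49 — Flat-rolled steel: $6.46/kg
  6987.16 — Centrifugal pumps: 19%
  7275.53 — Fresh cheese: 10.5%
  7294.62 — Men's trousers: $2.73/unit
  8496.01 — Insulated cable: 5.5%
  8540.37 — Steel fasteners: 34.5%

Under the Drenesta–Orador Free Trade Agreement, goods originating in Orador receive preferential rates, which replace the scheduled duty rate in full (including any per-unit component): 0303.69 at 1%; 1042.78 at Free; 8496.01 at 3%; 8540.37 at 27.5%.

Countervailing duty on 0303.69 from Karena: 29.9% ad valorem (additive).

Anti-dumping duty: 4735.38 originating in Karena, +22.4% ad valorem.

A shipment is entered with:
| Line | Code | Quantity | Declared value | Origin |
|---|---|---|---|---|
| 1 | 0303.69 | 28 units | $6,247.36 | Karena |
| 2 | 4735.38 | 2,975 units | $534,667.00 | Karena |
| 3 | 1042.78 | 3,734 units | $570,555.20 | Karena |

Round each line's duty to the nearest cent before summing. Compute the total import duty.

$435,027.55

Line 1 (0303.69, Karena, 28 units, $6,247.36):
Base rate for 0303.69 is 2% + $2.69/unit.
0303.69 has an FTA preferential rate, but origin Karena is not Orador; base rate stands.
Additional duty on 0303.69 from Karena: +29.9%. Applied ad valorem rate: 2% + 29.9% = 31.9%.
Duty = $6,247.36 × 31.9% + 28 × $2.69 = $2,068.23.
Line 2 (4735.38, Karena, 2,975 units, $534,667.00):
Base rate for 4735.38 is 33.5%.
Additional duty on 4735.38 from Karena: +22.4%. Applied ad valorem rate: 33.5% + 22.4% = 55.9%.
Duty = $534,667.00 × 55.9% = $298,878.85.
Line 3 (1042.78, Karena, 3,734 units, $570,555.20):
Base rate for 1042.78 is 23.5%.
1042.78 has an FTA preferential rate, but origin Karena is not Orador; base rate stands.
Duty = $570,555.20 × 23.5% = $134,080.47.
Total = $2,068.23 + $298,878.85 + $134,080.47 = $435,027.55.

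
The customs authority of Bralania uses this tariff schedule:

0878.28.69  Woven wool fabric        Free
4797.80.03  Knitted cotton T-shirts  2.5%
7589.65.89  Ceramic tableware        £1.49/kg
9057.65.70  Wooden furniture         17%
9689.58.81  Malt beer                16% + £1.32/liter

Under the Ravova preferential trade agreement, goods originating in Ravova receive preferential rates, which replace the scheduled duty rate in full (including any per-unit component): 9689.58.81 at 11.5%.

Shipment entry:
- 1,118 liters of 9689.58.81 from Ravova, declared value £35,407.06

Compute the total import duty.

Line 1 (9689.58.81, Ravova, 1,118 liters, £35,407.06):
Base rate for 9689.58.81 is 16% + £1.32/liter.
Origin Ravova qualifies under the Bralania–Ravova agreement and 9689.58.81 is covered: preferential rate 11.5% applies instead.
Duty = £35,407.06 × 11.5% = £4,071.81.

£4,071.81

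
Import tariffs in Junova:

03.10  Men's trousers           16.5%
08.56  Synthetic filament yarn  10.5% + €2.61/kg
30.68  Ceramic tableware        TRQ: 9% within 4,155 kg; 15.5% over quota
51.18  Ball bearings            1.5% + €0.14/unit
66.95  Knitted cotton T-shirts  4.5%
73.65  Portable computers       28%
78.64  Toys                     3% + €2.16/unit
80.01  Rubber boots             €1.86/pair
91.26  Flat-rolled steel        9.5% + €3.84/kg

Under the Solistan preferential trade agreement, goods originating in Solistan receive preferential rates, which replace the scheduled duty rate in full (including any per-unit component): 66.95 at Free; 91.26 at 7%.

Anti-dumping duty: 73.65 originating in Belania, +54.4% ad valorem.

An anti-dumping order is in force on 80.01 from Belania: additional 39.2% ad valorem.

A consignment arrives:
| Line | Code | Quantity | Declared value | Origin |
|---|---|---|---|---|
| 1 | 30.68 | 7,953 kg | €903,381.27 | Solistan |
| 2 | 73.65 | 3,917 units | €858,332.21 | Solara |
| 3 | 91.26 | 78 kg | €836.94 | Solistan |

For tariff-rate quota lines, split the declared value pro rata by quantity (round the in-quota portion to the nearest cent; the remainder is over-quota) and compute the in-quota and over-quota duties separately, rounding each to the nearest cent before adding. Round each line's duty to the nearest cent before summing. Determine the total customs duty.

€349,737.89

Line 1 (30.68, Solistan, 7,953 kg, €903,381.27):
Code 30.68 is under a tariff-rate quota (threshold 4,155 kg). In-quota: 4,155 kg at 9%; over-quota: 3,798 kg at 15.5%.
Pro-rata value split: in-quota = €903,381.27 × 4,155/7,953 = €471,966.45; over-quota = €903,381.27 − €471,966.45 = €431,414.82.
In-quota duty = €471,966.45 × 9% = €42,476.98. Over-quota duty = €431,414.82 × 15.5% = €66,869.30.
Line duty = €42,476.98 + €66,869.30 = €109,346.28.
Line 2 (73.65, Solara, 3,917 units, €858,332.21):
Base rate for 73.65 is 28%.
The additional-duty order on 73.65 targets Belania, not Solara; it does not apply.
Duty = €858,332.21 × 28% = €240,333.02.
Line 3 (91.26, Solistan, 78 kg, €836.94):
Base rate for 91.26 is 9.5% + €3.84/kg.
Origin Solistan qualifies under the Junova–Solistan agreement and 91.26 is covered: preferential rate 7% applies instead.
Duty = €836.94 × 7% = €58.59.
Total = €109,346.28 + €240,333.02 + €58.59 = €349,737.89.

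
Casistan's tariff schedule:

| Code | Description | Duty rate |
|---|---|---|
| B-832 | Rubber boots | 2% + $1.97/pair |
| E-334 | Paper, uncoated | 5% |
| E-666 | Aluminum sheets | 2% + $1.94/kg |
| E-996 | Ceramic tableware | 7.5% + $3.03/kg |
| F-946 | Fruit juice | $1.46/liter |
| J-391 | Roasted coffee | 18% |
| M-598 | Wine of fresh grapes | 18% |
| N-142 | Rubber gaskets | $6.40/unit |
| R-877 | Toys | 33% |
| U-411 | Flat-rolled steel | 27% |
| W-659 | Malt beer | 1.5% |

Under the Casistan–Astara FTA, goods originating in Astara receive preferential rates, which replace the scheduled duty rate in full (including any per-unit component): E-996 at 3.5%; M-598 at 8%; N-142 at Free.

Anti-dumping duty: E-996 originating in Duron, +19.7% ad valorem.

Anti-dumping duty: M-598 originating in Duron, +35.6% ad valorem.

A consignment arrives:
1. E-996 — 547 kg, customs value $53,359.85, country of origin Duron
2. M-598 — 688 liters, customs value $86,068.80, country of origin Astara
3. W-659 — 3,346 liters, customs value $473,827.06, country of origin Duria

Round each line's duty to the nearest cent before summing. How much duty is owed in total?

Line 1 (E-996, Duron, 547 kg, $53,359.85):
Base rate for E-996 is 7.5% + $3.03/kg.
E-996 has an FTA preferential rate, but origin Duron is not Astara; base rate stands.
Additional duty on E-996 from Duron: +19.7%. Applied ad valorem rate: 7.5% + 19.7% = 27.2%.
Duty = $53,359.85 × 27.2% + 547 × $3.03 = $16,171.29.
Line 2 (M-598, Astara, 688 liters, $86,068.80):
Base rate for M-598 is 18%.
Origin Astara qualifies under the Casistan–Astara agreement and M-598 is covered: preferential rate 8% applies instead.
The additional-duty order on M-598 targets Duron, not Astara; it does not apply.
Duty = $86,068.80 × 8% = $6,885.50.
Line 3 (W-659, Duria, 3,346 liters, $473,827.06):
Base rate for W-659 is 1.5%.
Duty = $473,827.06 × 1.5% = $7,107.41.
Total = $16,171.29 + $6,885.50 + $7,107.41 = $30,164.20.

$30,164.20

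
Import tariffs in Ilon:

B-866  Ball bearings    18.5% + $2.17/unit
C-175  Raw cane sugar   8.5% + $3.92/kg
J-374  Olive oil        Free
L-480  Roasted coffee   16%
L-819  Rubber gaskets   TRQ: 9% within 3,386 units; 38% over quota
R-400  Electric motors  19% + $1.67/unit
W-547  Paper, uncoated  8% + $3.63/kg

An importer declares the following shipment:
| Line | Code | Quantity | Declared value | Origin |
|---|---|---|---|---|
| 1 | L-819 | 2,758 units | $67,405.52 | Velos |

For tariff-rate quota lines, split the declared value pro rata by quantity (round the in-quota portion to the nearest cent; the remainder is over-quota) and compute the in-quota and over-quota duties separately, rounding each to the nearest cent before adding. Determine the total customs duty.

$6,066.50

Line 1 (L-819, Velos, 2,758 units, $67,405.52):
Code L-819 is under a tariff-rate quota (threshold 3,386 units). Quantity 2,758 units is within the quota, so the in-quota rate 9% applies to the full value.
Duty = $67,405.52 × 9% = $6,066.50.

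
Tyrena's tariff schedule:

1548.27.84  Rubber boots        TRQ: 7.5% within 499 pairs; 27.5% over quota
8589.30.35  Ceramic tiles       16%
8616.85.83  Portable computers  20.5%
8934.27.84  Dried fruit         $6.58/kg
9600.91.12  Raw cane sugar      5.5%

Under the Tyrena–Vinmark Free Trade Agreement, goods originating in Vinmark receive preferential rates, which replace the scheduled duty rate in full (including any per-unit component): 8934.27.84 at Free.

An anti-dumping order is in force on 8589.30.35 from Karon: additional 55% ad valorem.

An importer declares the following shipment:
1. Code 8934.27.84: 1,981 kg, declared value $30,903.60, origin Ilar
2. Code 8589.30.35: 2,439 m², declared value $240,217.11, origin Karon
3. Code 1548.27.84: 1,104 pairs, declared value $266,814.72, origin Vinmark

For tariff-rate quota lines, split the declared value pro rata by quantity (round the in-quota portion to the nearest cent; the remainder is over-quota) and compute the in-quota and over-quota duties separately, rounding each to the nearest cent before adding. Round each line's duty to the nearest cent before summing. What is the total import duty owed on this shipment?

Line 1 (8934.27.84, Ilar, 1,981 kg, $30,903.60):
Base rate for 8934.27.84 is $6.58/kg.
8934.27.84 has an FTA preferential rate, but origin Ilar is not Vinmark; base rate stands.
Duty = 1,981 × $6.58 = $13,034.98.
Line 2 (8589.30.35, Karon, 2,439 m², $240,217.11):
Base rate for 8589.30.35 is 16%.
Additional duty on 8589.30.35 from Karon: +55%. Applied ad valorem rate: 16% + 55% = 71%.
Duty = $240,217.11 × 71% = $170,554.15.
Line 3 (1548.27.84, Vinmark, 1,104 pairs, $266,814.72):
Code 1548.27.84 is under a tariff-rate quota (threshold 499 pairs). In-quota: 499 pairs at 7.5%; over-quota: 605 pairs at 27.5%.
Pro-rata value split: in-quota = $266,814.72 × 499/1,104 = $120,598.32; over-quota = $266,814.72 − $120,598.32 = $146,216.40.
In-quota duty = $120,598.32 × 7.5% = $9,044.87. Over-quota duty = $146,216.40 × 27.5% = $40,209.51.
Line duty = $9,044.87 + $40,209.51 = $49,254.38.
Total = $13,034.98 + $170,554.15 + $49,254.38 = $232,843.51.

$232,843.51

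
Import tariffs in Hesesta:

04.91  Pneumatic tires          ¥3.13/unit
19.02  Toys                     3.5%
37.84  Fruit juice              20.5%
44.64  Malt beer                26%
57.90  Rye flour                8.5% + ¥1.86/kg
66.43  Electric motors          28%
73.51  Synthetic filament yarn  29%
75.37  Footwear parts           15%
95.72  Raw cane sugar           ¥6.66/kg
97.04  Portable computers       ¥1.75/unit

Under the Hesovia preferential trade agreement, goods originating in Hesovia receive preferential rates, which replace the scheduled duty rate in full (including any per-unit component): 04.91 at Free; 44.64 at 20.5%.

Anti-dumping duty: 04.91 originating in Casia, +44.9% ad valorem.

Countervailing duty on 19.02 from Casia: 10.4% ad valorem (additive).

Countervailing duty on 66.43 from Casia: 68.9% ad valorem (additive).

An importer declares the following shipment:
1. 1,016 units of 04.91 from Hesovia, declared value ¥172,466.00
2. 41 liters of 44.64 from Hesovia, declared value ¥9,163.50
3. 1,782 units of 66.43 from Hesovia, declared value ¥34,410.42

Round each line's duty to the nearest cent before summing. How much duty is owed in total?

Line 1 (04.91, Hesovia, 1,016 units, ¥172,466.00):
Base rate for 04.91 is ¥3.13/unit.
Origin Hesovia qualifies under the Hesesta–Hesovia agreement and 04.91 is covered: preferential rate Free applies instead.
The additional-duty order on 04.91 targets Casia, not Hesovia; it does not apply.
Duty = ¥172,466.00 × 0% = ¥0.00.
Line 2 (44.64, Hesovia, 41 liters, ¥9,163.50):
Base rate for 44.64 is 26%.
Origin Hesovia qualifies under the Hesesta–Hesovia agreement and 44.64 is covered: preferential rate 20.5% applies instead.
Duty = ¥9,163.50 × 20.5% = ¥1,878.52.
Line 3 (66.43, Hesovia, 1,782 units, ¥34,410.42):
Base rate for 66.43 is 28%.
Origin Hesovia is the FTA partner but 66.43 is not on the preference list; base rate stands.
The additional-duty order on 66.43 targets Casia, not Hesovia; it does not apply.
Duty = ¥34,410.42 × 28% = ¥9,634.92.
Total = ¥0.00 + ¥1,878.52 + ¥9,634.92 = ¥11,513.44.

¥11,513.44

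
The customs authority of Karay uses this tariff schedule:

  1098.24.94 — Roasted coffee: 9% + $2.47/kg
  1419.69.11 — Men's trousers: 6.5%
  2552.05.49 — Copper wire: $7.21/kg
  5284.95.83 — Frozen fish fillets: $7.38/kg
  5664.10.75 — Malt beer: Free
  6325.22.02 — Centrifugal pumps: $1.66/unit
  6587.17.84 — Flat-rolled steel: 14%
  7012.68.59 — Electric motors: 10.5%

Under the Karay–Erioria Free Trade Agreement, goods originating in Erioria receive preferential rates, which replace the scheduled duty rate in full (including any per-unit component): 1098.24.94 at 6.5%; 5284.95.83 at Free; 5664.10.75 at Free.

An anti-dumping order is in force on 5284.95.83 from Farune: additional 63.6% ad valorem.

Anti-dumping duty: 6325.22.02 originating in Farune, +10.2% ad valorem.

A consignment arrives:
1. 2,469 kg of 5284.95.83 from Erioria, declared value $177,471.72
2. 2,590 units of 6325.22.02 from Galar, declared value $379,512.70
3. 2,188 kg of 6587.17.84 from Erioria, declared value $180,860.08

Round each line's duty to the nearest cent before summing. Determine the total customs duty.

Line 1 (5284.95.83, Erioria, 2,469 kg, $177,471.72):
Base rate for 5284.95.83 is $7.38/kg.
Origin Erioria qualifies under the Karay–Erioria agreement and 5284.95.83 is covered: preferential rate Free applies instead.
The additional-duty order on 5284.95.83 targets Farune, not Erioria; it does not apply.
Duty = $177,471.72 × 0% = $0.00.
Line 2 (6325.22.02, Galar, 2,590 units, $379,512.70):
Base rate for 6325.22.02 is $1.66/unit.
The additional-duty order on 6325.22.02 targets Farune, not Galar; it does not apply.
Duty = 2,590 × $1.66 = $4,299.40.
Line 3 (6587.17.84, Erioria, 2,188 kg, $180,860.08):
Base rate for 6587.17.84 is 14%.
Origin Erioria is the FTA partner but 6587.17.84 is not on the preference list; base rate stands.
Duty = $180,860.08 × 14% = $25,320.41.
Total = $0.00 + $4,299.40 + $25,320.41 = $29,619.81.

$29,619.81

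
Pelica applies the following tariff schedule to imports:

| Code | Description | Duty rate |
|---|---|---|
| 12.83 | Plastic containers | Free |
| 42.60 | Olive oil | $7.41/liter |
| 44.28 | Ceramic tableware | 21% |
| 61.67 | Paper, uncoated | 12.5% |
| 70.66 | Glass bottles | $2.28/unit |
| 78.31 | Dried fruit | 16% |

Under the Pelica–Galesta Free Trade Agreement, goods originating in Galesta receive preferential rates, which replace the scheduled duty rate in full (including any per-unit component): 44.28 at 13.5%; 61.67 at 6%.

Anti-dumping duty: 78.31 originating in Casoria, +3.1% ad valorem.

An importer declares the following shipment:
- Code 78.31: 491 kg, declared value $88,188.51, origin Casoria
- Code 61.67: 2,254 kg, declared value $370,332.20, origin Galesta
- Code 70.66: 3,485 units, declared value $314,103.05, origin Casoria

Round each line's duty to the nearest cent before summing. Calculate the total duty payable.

Line 1 (78.31, Casoria, 491 kg, $88,188.51):
Base rate for 78.31 is 16%.
Additional duty on 78.31 from Casoria: +3.1%. Applied ad valorem rate: 16% + 3.1% = 19.1%.
Duty = $88,188.51 × 19.1% = $16,844.01.
Line 2 (61.67, Galesta, 2,254 kg, $370,332.20):
Base rate for 61.67 is 12.5%.
Origin Galesta qualifies under the Pelica–Galesta agreement and 61.67 is covered: preferential rate 6% applies instead.
Duty = $370,332.20 × 6% = $22,219.93.
Line 3 (70.66, Casoria, 3,485 units, $314,103.05):
Base rate for 70.66 is $2.28/unit.
Duty = 3,485 × $2.28 = $7,945.80.
Total = $16,844.01 + $22,219.93 + $7,945.80 = $47,009.74.

$47,009.74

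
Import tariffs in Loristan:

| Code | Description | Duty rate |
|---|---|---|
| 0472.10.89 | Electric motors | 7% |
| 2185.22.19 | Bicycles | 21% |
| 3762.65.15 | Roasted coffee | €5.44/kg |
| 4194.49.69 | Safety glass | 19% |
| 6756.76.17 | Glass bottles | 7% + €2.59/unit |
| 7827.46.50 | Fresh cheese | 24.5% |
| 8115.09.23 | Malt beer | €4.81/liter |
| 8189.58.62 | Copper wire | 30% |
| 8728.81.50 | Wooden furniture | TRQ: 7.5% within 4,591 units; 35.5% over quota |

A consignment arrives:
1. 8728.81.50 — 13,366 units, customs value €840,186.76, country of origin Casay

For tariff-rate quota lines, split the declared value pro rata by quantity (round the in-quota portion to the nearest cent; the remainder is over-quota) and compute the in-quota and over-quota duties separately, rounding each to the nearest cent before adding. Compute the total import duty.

€217,461.03

Line 1 (8728.81.50, Casay, 13,366 units, €840,186.76):
Code 8728.81.50 is under a tariff-rate quota (threshold 4,591 units). In-quota: 4,591 units at 7.5%; over-quota: 8,775 units at 35.5%.
Pro-rata value split: in-quota = €840,186.76 × 4,591/13,366 = €288,590.26; over-quota = €840,186.76 − €288,590.26 = €551,596.50.
In-quota duty = €288,590.26 × 7.5% = €21,644.27. Over-quota duty = €551,596.50 × 35.5% = €195,816.76.
Line duty = €21,644.27 + €195,816.76 = €217,461.03.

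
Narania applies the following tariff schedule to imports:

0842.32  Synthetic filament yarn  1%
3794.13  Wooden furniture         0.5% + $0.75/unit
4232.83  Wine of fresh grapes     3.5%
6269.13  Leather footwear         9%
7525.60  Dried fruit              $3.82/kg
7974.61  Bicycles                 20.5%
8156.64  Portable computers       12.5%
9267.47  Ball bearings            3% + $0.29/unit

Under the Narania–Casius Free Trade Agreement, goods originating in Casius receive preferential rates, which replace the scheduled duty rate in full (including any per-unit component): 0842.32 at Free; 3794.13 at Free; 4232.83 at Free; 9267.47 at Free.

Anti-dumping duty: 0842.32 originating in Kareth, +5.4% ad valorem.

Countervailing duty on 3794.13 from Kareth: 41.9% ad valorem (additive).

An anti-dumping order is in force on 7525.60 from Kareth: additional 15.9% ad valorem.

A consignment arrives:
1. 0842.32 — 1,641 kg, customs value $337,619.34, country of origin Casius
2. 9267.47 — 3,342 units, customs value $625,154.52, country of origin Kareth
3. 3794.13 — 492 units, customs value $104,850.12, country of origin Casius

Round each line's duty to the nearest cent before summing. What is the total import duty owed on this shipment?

$19,723.82

Line 1 (0842.32, Casius, 1,641 kg, $337,619.34):
Base rate for 0842.32 is 1%.
Origin Casius qualifies under the Narania–Casius agreement and 0842.32 is covered: preferential rate Free applies instead.
The additional-duty order on 0842.32 targets Kareth, not Casius; it does not apply.
Duty = $337,619.34 × 0% = $0.00.
Line 2 (9267.47, Kareth, 3,342 units, $625,154.52):
Base rate for 9267.47 is 3% + $0.29/unit.
9267.47 has an FTA preferential rate, but origin Kareth is not Casius; base rate stands.
Duty = $625,154.52 × 3% + 3,342 × $0.29 = $19,723.82.
Line 3 (3794.13, Casius, 492 units, $104,850.12):
Base rate for 3794.13 is 0.5% + $0.75/unit.
Origin Casius qualifies under the Narania–Casius agreement and 3794.13 is covered: preferential rate Free applies instead.
The additional-duty order on 3794.13 targets Kareth, not Casius; it does not apply.
Duty = $104,850.12 × 0% = $0.00.
Total = $0.00 + $19,723.82 + $0.00 = $19,723.82.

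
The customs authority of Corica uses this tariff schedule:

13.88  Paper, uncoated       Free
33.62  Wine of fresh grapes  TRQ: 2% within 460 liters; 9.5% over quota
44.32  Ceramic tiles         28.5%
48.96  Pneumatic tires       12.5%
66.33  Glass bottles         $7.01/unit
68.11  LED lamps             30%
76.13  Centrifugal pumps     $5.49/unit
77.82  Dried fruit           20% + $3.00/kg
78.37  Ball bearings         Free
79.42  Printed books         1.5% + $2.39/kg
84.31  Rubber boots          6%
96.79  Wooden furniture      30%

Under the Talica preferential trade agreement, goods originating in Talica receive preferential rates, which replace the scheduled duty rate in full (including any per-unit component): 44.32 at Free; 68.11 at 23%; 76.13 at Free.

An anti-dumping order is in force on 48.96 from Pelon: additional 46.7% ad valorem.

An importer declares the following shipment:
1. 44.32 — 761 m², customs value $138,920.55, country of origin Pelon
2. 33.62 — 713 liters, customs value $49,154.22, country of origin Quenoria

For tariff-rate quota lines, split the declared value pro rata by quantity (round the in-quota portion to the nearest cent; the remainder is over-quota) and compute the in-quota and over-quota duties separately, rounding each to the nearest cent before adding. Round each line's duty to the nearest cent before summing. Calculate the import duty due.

$41,883.58

Line 1 (44.32, Pelon, 761 m², $138,920.55):
Base rate for 44.32 is 28.5%.
44.32 has an FTA preferential rate, but origin Pelon is not Talica; base rate stands.
Duty = $138,920.55 × 28.5% = $39,592.36.
Line 2 (33.62, Quenoria, 713 liters, $49,154.22):
Code 33.62 is under a tariff-rate quota (threshold 460 liters). In-quota: 460 liters at 2%; over-quota: 253 liters at 9.5%.
Pro-rata value split: in-quota = $49,154.22 × 460/713 = $31,712.40; over-quota = $49,154.22 − $31,712.40 = $17,441.82.
In-quota duty = $31,712.40 × 2% = $634.25. Over-quota duty = $17,441.82 × 9.5% = $1,656.97.
Line duty = $634.25 + $1,656.97 = $2,291.22.
Total = $39,592.36 + $2,291.22 = $41,883.58.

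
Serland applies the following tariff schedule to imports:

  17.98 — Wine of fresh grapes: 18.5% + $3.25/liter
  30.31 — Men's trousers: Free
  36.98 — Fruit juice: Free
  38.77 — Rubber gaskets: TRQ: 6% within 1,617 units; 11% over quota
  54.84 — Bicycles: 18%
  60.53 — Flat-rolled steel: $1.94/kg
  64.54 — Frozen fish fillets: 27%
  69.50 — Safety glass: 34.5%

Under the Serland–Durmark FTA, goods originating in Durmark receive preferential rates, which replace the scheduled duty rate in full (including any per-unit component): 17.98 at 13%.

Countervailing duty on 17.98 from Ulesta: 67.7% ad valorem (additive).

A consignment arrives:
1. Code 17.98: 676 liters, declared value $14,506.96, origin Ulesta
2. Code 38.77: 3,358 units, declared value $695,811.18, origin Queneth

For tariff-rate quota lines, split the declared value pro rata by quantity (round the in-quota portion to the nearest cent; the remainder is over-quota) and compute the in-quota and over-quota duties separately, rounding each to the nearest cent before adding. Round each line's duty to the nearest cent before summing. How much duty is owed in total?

Line 1 (17.98, Ulesta, 676 liters, $14,506.96):
Base rate for 17.98 is 18.5% + $3.25/liter.
17.98 has an FTA preferential rate, but origin Ulesta is not Durmark; base rate stands.
Additional duty on 17.98 from Ulesta: +67.7%. Applied ad valorem rate: 18.5% + 67.7% = 86.2%.
Duty = $14,506.96 × 86.2% + 676 × $3.25 = $14,702.00.
Line 2 (38.77, Queneth, 3,358 units, $695,811.18):
Code 38.77 is under a tariff-rate quota (threshold 1,617 units). In-quota: 1,617 units at 6%; over-quota: 1,741 units at 11%.
Pro-rata value split: in-quota = $695,811.18 × 1,617/3,358 = $335,058.57; over-quota = $695,811.18 − $335,058.57 = $360,752.61.
In-quota duty = $335,058.57 × 6% = $20,103.51. Over-quota duty = $360,752.61 × 11% = $39,682.79.
Line duty = $20,103.51 + $39,682.79 = $59,786.30.
Total = $14,702.00 + $59,786.30 = $74,488.30.

$74,488.30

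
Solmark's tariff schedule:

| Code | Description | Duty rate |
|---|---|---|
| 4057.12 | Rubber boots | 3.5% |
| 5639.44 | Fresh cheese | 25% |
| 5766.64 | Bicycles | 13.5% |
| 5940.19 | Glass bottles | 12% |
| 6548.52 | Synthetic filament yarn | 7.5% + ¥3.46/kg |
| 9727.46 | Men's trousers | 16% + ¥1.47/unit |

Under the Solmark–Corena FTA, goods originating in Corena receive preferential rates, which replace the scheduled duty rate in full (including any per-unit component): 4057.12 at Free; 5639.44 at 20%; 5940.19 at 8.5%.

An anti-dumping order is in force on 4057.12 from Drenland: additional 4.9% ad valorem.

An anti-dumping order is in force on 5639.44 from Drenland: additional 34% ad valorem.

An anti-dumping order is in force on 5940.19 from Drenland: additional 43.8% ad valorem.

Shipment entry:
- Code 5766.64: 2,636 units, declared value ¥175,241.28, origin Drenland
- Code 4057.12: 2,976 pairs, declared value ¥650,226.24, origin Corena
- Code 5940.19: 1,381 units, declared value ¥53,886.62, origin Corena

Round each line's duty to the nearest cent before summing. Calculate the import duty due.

¥28,237.93

Line 1 (5766.64, Drenland, 2,636 units, ¥175,241.28):
Base rate for 5766.64 is 13.5%.
Duty = ¥175,241.28 × 13.5% = ¥23,657.57.
Line 2 (4057.12, Corena, 2,976 pairs, ¥650,226.24):
Base rate for 4057.12 is 3.5%.
Origin Corena qualifies under the Solmark–Corena agreement and 4057.12 is covered: preferential rate Free applies instead.
The additional-duty order on 4057.12 targets Drenland, not Corena; it does not apply.
Duty = ¥650,226.24 × 0% = ¥0.00.
Line 3 (5940.19, Corena, 1,381 units, ¥53,886.62):
Base rate for 5940.19 is 12%.
Origin Corena qualifies under the Solmark–Corena agreement and 5940.19 is covered: preferential rate 8.5% applies instead.
The additional-duty order on 5940.19 targets Drenland, not Corena; it does not apply.
Duty = ¥53,886.62 × 8.5% = ¥4,580.36.
Total = ¥23,657.57 + ¥0.00 + ¥4,580.36 = ¥28,237.93.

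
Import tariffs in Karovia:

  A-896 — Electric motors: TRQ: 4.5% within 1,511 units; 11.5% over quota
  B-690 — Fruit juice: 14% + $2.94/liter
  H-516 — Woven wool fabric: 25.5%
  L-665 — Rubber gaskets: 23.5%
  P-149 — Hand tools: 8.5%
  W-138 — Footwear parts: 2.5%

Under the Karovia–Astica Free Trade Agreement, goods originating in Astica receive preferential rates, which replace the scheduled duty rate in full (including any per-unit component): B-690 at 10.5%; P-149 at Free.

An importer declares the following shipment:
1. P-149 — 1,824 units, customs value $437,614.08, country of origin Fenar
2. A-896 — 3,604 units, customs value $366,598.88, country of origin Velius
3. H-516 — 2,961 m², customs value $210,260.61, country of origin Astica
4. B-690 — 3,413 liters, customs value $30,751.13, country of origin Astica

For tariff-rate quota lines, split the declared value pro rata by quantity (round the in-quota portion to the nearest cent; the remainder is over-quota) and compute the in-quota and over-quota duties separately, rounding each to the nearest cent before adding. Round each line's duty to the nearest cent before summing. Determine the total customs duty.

Line 1 (P-149, Fenar, 1,824 units, $437,614.08):
Base rate for P-149 is 8.5%.
P-149 has an FTA preferential rate, but origin Fenar is not Astica; base rate stands.
Duty = $437,614.08 × 8.5% = $37,197.20.
Line 2 (A-896, Velius, 3,604 units, $366,598.88):
Code A-896 is under a tariff-rate quota (threshold 1,511 units). In-quota: 1,511 units at 4.5%; over-quota: 2,093 units at 11.5%.
Pro-rata value split: in-quota = $366,598.88 × 1,511/3,604 = $153,698.92; over-quota = $366,598.88 − $153,698.92 = $212,899.96.
In-quota duty = $153,698.92 × 4.5% = $6,916.45. Over-quota duty = $212,899.96 × 11.5% = $24,483.50.
Line duty = $6,916.45 + $24,483.50 = $31,399.95.
Line 3 (H-516, Astica, 2,961 m², $210,260.61):
Base rate for H-516 is 25.5%.
Origin Astica is the FTA partner but H-516 is not on the preference list; base rate stands.
Duty = $210,260.61 × 25.5% = $53,616.46.
Line 4 (B-690, Astica, 3,413 liters, $30,751.13):
Base rate for B-690 is 14% + $2.94/liter.
Origin Astica qualifies under the Karovia–Astica agreement and B-690 is covered: preferential rate 10.5% applies instead.
Duty = $30,751.13 × 10.5% = $3,228.87.
Total = $37,197.20 + $31,399.95 + $53,616.46 + $3,228.87 = $125,442.48.

$125,442.48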